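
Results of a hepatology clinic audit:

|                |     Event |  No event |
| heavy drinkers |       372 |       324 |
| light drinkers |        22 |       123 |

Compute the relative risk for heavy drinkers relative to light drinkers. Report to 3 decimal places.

risk, heavy drinkers = 372/696 = 0.5345
risk, light drinkers = 22/145 = 0.1517
RR = 0.5345 / 0.1517 = 3.523

RR ≈ 3.523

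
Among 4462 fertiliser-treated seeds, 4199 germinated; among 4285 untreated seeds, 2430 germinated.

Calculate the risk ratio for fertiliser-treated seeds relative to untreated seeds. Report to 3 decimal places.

RR: 1.659

risk, fertiliser-treated seeds = 4199/4462 = 0.9411
risk, untreated seeds = 2430/4285 = 0.5671
RR = 0.9411 / 0.5671 = 1.659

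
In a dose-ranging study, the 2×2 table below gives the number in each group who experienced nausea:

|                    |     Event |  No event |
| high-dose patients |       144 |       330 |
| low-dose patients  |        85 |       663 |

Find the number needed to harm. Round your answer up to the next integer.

NNH = 6

risk, high-dose patients = 144/474 = 0.303797
risk, low-dose patients = 85/748 = 0.113636
absolute risk difference = 0.190161
1 / 0.190161 = 5.259 → round up → 6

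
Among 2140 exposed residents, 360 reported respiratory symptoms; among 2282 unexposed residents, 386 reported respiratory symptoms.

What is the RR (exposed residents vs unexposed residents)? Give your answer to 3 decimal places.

risk, exposed residents = 360/2140 = 0.1682
risk, unexposed residents = 386/2282 = 0.1691
RR = 0.1682 / 0.1691 = 0.995

RR ≈ 0.995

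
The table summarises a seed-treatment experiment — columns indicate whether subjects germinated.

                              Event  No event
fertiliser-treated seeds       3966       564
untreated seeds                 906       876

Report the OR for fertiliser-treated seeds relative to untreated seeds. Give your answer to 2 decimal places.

OR = (3966 × 876) / (564 × 906) = 3474216/510984 ≈ 6.80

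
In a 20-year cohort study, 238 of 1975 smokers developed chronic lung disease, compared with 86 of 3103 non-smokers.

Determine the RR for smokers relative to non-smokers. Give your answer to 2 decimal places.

risk, smokers = 238/1975 = 0.12051
risk, non-smokers = 86/3103 = 0.02772
RR = 0.12051 / 0.02772 = 4.35

RR = 4.35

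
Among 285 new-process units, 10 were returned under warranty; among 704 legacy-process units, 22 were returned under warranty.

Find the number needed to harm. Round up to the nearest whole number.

NNH ≈ 261

risk, new-process units = 10/285 = 0.035088
risk, legacy-process units = 22/704 = 0.031250
absolute risk difference = 0.003838
1 / 0.003838 = 260.552 → round up → 261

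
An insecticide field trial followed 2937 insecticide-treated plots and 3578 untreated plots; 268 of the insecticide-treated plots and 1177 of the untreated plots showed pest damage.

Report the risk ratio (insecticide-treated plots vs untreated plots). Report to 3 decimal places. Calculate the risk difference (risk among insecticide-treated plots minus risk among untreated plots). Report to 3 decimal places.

RR = 0.277; RD = -0.238

risk, insecticide-treated plots = 268/2937 = 0.0912
risk, untreated plots = 1177/3578 = 0.3290
RR = 0.0912 / 0.3290 = 0.277
risk difference = 0.0912 − 0.3290 = -0.238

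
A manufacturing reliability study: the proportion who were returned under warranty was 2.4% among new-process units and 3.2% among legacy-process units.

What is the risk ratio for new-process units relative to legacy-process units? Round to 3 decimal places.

RR = 0.02400 / 0.03200 = 0.750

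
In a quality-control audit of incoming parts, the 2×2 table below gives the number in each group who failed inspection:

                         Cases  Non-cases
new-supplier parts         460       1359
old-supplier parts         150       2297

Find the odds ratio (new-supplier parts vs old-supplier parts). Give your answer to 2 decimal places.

OR: 5.18

odds, new-supplier parts = 460/1359 = 0.3385
odds, old-supplier parts = 150/2297 = 0.0653
OR = 0.3385 / 0.0653 = 5.18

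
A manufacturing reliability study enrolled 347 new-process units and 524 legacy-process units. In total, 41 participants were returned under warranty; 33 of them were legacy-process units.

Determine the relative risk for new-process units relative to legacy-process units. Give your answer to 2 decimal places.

new-process units with the outcome: 41 − 33 = 8
new-process units without the outcome: 347 − 8 = 339
legacy-process units without the outcome: 524 − 33 = 491
risk, new-process units = 8/347 = 0.02305
risk, legacy-process units = 33/524 = 0.06298
RR = 0.02305 / 0.06298 = 0.37

0.37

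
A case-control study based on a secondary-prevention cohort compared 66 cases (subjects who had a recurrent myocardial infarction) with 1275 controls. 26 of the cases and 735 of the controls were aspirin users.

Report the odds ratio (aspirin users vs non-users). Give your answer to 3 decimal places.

odds, aspirin users = 26/735 = 0.03537
odds, non-users = 40/540 = 0.07407
OR = 0.03537 / 0.07407 = 0.478

OR: 0.478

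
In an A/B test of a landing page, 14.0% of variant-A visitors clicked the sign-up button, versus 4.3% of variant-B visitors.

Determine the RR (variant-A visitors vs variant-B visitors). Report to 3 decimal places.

RR = 0.14000 / 0.04300 = 3.256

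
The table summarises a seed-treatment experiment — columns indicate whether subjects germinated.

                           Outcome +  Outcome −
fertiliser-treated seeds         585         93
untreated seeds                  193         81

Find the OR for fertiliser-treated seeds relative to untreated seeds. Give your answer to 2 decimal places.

OR = (585 × 81) / (93 × 193) = 47385/17949 ≈ 2.64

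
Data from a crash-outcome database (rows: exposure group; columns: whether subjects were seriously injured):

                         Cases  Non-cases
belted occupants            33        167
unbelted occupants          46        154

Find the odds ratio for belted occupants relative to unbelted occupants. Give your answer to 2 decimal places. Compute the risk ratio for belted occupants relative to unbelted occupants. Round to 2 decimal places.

OR = (33 × 154) / (167 × 46) = 5082/7682 ≈ 0.66
risk, belted occupants = 33/200 = 0.1650
risk, unbelted occupants = 46/200 = 0.2300
RR = 0.1650 / 0.2300 = 0.72

OR = 0.66; RR = 0.72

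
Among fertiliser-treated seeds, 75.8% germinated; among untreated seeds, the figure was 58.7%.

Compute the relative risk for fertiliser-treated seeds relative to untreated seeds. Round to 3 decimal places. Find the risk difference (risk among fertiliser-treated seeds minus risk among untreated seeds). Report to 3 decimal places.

RR = 0.7580 / 0.5870 = 1.291
risk difference = 0.7580 − 0.5870 = 0.171

RR = 1.291; RD = 0.171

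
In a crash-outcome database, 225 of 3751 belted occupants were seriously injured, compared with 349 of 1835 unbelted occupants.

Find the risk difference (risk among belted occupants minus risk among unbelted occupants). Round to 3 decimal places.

risk, belted occupants = 225/3751 = 0.0600
risk, unbelted occupants = 349/1835 = 0.1902
risk difference = 0.0600 − 0.1902 = -0.130

RD = -0.130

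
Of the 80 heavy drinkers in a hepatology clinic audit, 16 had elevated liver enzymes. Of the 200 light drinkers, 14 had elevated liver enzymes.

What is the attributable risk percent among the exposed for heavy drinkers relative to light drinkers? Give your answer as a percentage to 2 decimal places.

risk, heavy drinkers = 16/80 = 0.2000
risk, light drinkers = 14/200 = 0.0700
AR% = (0.2000 − 0.0700) / 0.2000 = 0.6500 → 65.00%

AR% ≈ 65.00%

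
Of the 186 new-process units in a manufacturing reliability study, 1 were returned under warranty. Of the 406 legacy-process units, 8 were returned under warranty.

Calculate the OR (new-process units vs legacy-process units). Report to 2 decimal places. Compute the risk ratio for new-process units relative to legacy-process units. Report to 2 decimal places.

odds, new-process units = 1/185 = 0.00541
odds, legacy-process units = 8/398 = 0.02010
OR = 0.00541 / 0.02010 = 0.27
risk, new-process units = 1/186 = 0.00538
risk, legacy-process units = 8/406 = 0.01970
RR = 0.00538 / 0.01970 = 0.27

OR = 0.27; RR = 0.27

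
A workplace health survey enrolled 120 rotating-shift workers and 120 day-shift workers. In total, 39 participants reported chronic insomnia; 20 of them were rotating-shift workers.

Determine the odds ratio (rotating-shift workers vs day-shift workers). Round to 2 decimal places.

rotating-shift workers without the outcome: 120 − 20 = 100
day-shift workers with the outcome: 39 − 20 = 19
day-shift workers without the outcome: 120 − 19 = 101
OR = (20 × 101) / (100 × 19) = 2020/1900 ≈ 1.06

1.06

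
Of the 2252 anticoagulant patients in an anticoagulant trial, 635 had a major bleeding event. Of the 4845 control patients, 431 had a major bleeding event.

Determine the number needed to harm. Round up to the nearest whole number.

risk, anticoagulant patients = 635/2252 = 0.281972
risk, control patients = 431/4845 = 0.088958
absolute risk difference = 0.193014
1 / 0.193014 = 5.181 → round up → 6

6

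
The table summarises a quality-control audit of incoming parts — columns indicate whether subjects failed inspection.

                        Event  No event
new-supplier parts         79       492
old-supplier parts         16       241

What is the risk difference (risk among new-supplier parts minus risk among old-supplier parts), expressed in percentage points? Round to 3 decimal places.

7.610

risk, new-supplier parts = 79/571 = 0.1384
risk, old-supplier parts = 16/257 = 0.0623
risk difference = 0.1384 − 0.0623 = 0.0761 → 7.610 percentage points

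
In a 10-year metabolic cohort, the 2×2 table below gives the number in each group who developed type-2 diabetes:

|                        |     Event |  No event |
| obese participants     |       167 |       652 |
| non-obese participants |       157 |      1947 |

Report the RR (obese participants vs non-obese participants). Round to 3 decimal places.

RR ≈ 2.733

risk, obese participants = 167/819 = 0.2039
risk, non-obese participants = 157/2104 = 0.0746
RR = 0.2039 / 0.0746 = 2.733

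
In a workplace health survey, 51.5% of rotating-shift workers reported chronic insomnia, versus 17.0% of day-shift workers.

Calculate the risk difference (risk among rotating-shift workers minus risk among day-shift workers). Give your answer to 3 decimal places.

risk difference = 0.5150 − 0.1700 = 0.345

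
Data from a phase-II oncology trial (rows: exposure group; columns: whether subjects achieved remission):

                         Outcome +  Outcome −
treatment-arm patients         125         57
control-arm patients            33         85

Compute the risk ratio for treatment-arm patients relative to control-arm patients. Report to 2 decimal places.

2.46

risk, treatment-arm patients = 125/182 = 0.6868
risk, control-arm patients = 33/118 = 0.2797
RR = 0.6868 / 0.2797 = 2.46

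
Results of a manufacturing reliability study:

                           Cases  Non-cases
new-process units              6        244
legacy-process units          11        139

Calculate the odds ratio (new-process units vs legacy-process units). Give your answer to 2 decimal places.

OR = (6 × 139) / (244 × 11) = 834/2684 ≈ 0.31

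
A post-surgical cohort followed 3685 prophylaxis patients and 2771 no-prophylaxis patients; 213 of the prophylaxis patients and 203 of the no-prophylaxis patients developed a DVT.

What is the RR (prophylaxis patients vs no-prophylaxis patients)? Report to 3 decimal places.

RR: 0.789

risk, prophylaxis patients = 213/3685 = 0.0578
risk, no-prophylaxis patients = 203/2771 = 0.0733
RR = 0.0578 / 0.0733 = 0.789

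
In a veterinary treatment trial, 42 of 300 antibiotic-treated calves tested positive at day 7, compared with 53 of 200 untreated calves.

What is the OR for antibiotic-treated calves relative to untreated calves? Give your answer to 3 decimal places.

OR = 0.452

odds, antibiotic-treated calves = 42/258 = 0.1628
odds, untreated calves = 53/147 = 0.3605
OR = 0.1628 / 0.3605 = 0.452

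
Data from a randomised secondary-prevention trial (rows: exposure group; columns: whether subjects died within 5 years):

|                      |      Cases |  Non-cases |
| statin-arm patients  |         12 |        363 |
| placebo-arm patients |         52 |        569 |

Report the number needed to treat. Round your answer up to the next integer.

risk, statin-arm patients = 12/375 = 0.032000
risk, placebo-arm patients = 52/621 = 0.083736
absolute risk difference = 0.051736
1 / 0.051736 = 19.329 → round up → 20

NNT ≈ 20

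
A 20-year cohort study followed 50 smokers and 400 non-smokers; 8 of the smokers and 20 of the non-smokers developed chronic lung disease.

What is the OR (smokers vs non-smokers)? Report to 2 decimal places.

OR = (8 × 380) / (42 × 20) = 3040/840 ≈ 3.62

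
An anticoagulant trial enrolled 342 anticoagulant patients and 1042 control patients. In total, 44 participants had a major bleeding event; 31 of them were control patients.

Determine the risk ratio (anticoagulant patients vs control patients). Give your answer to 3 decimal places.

anticoagulant patients with the outcome: 44 − 31 = 13
anticoagulant patients without the outcome: 342 − 13 = 329
control patients without the outcome: 1042 − 31 = 1011
risk, anticoagulant patients = 13/342 = 0.03801
risk, control patients = 31/1042 = 0.02975
RR = 0.03801 / 0.02975 = 1.278

1.278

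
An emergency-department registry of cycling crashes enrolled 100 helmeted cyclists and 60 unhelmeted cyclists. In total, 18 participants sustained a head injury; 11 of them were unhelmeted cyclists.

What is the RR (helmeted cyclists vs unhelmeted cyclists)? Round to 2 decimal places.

RR = 0.38

helmeted cyclists with the outcome: 18 − 11 = 7
helmeted cyclists without the outcome: 100 − 7 = 93
unhelmeted cyclists without the outcome: 60 − 11 = 49
risk, helmeted cyclists = 7/100 = 0.0700
risk, unhelmeted cyclists = 11/60 = 0.1833
RR = 0.0700 / 0.1833 = 0.38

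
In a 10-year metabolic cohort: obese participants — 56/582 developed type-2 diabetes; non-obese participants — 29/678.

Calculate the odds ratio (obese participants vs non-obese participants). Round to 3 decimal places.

OR = (56 × 649) / (526 × 29) = 36344/15254 ≈ 2.383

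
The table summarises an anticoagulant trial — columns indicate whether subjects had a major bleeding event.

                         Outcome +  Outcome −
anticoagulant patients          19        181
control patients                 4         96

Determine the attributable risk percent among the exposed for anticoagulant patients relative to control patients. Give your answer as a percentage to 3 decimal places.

57.895%

risk, anticoagulant patients = 19/200 = 0.09500
risk, control patients = 4/100 = 0.04000
AR% = (0.09500 − 0.04000) / 0.09500 = 0.5789 → 57.895%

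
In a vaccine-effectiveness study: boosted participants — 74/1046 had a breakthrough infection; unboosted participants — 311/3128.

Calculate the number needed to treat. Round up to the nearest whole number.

risk, boosted participants = 74/1046 = 0.070746
risk, unboosted participants = 311/3128 = 0.099425
absolute risk difference = 0.028679
1 / 0.028679 = 34.869 → round up → 35

35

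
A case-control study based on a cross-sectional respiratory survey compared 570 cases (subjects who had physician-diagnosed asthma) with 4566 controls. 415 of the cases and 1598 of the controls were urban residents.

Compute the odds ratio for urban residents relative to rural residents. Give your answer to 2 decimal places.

OR = (415 × 2968) / (1598 × 155) = 1231720/247690 ≈ 4.97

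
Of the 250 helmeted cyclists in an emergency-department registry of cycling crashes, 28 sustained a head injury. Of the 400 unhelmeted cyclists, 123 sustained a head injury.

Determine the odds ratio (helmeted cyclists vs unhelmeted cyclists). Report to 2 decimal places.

odds, helmeted cyclists = 28/222 = 0.1261
odds, unhelmeted cyclists = 123/277 = 0.4440
OR = 0.1261 / 0.4440 = 0.28

OR = 0.28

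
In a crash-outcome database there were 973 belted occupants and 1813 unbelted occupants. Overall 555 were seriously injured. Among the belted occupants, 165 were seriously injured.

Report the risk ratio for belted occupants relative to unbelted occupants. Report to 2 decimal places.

0.79

belted occupants without the outcome: 973 − 165 = 808
unbelted occupants with the outcome: 555 − 165 = 390
unbelted occupants without the outcome: 1813 − 390 = 1423
risk, belted occupants = 165/973 = 0.1696
risk, unbelted occupants = 390/1813 = 0.2151
RR = 0.1696 / 0.2151 = 0.79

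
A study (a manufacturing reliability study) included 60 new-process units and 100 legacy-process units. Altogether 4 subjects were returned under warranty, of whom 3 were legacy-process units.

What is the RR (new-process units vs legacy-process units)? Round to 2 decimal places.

RR ≈ 0.56

new-process units with the outcome: 4 − 3 = 1
new-process units without the outcome: 60 − 1 = 59
legacy-process units without the outcome: 100 − 3 = 97
risk, new-process units = 1/60 = 0.01667
risk, legacy-process units = 3/100 = 0.03000
RR = 0.01667 / 0.03000 = 0.56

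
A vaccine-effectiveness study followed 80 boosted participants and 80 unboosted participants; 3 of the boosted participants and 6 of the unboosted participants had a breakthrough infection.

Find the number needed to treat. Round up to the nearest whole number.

risk, boosted participants = 3/80 = 0.037500
risk, unboosted participants = 6/80 = 0.075000
absolute risk difference = 0.037500
1 / 0.037500 = 26.667 → round up → 27

NNT: 27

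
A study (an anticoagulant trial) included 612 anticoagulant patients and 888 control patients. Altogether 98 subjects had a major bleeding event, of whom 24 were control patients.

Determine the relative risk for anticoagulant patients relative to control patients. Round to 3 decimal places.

RR: 4.474

anticoagulant patients with the outcome: 98 − 24 = 74
anticoagulant patients without the outcome: 612 − 74 = 538
control patients without the outcome: 888 − 24 = 864
risk, anticoagulant patients = 74/612 = 0.12092
risk, control patients = 24/888 = 0.02703
RR = 0.12092 / 0.02703 = 4.474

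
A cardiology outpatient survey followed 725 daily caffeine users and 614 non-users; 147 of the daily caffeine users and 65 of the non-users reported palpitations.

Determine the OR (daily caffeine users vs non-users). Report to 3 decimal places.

OR ≈ 2.148

odds, daily caffeine users = 147/578 = 0.2543
odds, non-users = 65/549 = 0.1184
OR = 0.2543 / 0.1184 = 2.148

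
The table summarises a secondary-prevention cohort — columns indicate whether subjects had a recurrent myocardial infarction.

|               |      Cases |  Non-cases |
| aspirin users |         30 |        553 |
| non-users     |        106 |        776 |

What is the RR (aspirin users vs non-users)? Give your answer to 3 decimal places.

0.428

risk, aspirin users = 30/583 = 0.0515
risk, non-users = 106/882 = 0.1202
RR = 0.0515 / 0.1202 = 0.428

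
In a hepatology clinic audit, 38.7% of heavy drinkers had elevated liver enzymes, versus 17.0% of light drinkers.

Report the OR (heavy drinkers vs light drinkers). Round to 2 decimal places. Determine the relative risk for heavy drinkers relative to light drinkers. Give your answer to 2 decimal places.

odds, heavy drinkers = 0.3870/0.6130 = 0.6313
odds, light drinkers = 0.1700/0.8300 = 0.2048
OR = 0.6313 / 0.2048 = 3.08
RR = 0.3870 / 0.1700 = 2.28

OR = 3.08; RR = 2.28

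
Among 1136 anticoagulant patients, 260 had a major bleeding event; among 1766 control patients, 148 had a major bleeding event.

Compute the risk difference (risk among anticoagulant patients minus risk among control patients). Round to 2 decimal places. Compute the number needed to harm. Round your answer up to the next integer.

risk, anticoagulant patients = 260/1136 = 0.2289
risk, control patients = 148/1766 = 0.0838
risk difference = 0.2289 − 0.0838 = 0.15
absolute risk difference = 0.145068
1 / 0.145068 = 6.893 → round up → 7

RD = 0.15; NNH = 7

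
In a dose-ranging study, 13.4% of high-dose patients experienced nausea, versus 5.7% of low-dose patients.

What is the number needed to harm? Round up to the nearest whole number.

absolute risk difference = 0.077000
1 / 0.077000 = 12.987 → round up → 13

13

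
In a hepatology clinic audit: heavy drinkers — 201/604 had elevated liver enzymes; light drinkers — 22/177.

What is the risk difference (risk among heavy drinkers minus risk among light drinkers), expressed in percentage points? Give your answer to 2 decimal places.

risk, heavy drinkers = 201/604 = 0.3328
risk, light drinkers = 22/177 = 0.1243
risk difference = 0.3328 − 0.1243 = 0.2085 → 20.85 percentage points

20.85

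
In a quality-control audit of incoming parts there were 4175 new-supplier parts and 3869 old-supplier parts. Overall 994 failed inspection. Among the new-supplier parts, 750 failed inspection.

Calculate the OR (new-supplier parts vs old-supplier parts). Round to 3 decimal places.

new-supplier parts without the outcome: 4175 − 750 = 3425
old-supplier parts with the outcome: 994 − 750 = 244
old-supplier parts without the outcome: 3869 − 244 = 3625
OR = (750 × 3625) / (3425 × 244) = 2718750/835700 ≈ 3.253

OR = 3.253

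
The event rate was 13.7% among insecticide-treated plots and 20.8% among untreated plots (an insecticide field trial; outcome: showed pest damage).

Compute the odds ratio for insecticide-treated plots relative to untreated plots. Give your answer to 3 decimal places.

odds, insecticide-treated plots = 0.1370/0.8630 = 0.1587
odds, untreated plots = 0.2080/0.7920 = 0.2626
OR = 0.1587 / 0.2626 = 0.604

0.604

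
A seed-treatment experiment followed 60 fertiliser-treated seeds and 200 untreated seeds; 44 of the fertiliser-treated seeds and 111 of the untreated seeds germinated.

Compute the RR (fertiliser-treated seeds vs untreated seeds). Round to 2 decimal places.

risk, fertiliser-treated seeds = 44/60 = 0.7333
risk, untreated seeds = 111/200 = 0.5550
RR = 0.7333 / 0.5550 = 1.32

1.32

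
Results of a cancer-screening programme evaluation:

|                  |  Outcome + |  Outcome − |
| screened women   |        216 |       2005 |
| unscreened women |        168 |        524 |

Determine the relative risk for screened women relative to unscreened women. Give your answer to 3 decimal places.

RR: 0.401

risk, screened women = 216/2221 = 0.0973
risk, unscreened women = 168/692 = 0.2428
RR = 0.0973 / 0.2428 = 0.401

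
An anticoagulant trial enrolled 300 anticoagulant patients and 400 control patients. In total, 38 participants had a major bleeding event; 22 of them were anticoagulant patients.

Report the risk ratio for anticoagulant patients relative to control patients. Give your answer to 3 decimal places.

anticoagulant patients without the outcome: 300 − 22 = 278
control patients with the outcome: 38 − 22 = 16
control patients without the outcome: 400 − 16 = 384
risk, anticoagulant patients = 22/300 = 0.07333
risk, control patients = 16/400 = 0.04000
RR = 0.07333 / 0.04000 = 1.833

1.833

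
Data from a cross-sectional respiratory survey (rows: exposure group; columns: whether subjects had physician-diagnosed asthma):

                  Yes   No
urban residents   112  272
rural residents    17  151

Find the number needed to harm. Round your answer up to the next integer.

NNH = 6

risk, urban residents = 112/384 = 0.291667
risk, rural residents = 17/168 = 0.101190
absolute risk difference = 0.190476
1 / 0.190476 = 5.250 → round up → 6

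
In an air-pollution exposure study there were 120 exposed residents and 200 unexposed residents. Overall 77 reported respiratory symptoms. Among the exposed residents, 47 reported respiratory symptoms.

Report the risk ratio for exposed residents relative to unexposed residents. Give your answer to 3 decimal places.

2.611

exposed residents without the outcome: 120 − 47 = 73
unexposed residents with the outcome: 77 − 47 = 30
unexposed residents without the outcome: 200 − 30 = 170
risk, exposed residents = 47/120 = 0.3917
risk, unexposed residents = 30/200 = 0.1500
RR = 0.3917 / 0.1500 = 2.611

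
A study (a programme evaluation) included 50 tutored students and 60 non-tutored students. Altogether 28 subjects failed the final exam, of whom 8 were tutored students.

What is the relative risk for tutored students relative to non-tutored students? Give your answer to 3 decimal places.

0.480

tutored students without the outcome: 50 − 8 = 42
non-tutored students with the outcome: 28 − 8 = 20
non-tutored students without the outcome: 60 − 20 = 40
risk, tutored students = 8/50 = 0.1600
risk, non-tutored students = 20/60 = 0.3333
RR = 0.1600 / 0.3333 = 0.480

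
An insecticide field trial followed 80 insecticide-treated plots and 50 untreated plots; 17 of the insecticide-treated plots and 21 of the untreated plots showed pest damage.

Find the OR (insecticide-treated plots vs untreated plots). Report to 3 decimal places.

odds, insecticide-treated plots = 17/63 = 0.2698
odds, untreated plots = 21/29 = 0.7241
OR = 0.2698 / 0.7241 = 0.373

OR ≈ 0.373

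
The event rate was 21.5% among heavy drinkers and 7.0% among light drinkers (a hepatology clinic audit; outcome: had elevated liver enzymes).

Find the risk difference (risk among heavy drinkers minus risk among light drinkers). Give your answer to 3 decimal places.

risk difference = 0.2150 − 0.0700 = 0.145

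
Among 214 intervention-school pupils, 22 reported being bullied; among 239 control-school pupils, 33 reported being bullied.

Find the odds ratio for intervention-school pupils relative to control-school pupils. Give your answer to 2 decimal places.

odds, intervention-school pupils = 22/192 = 0.1146
odds, control-school pupils = 33/206 = 0.1602
OR = 0.1146 / 0.1602 = 0.72

OR = 0.72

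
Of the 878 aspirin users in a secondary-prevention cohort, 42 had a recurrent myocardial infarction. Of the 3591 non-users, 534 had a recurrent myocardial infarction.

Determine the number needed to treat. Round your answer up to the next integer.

risk, aspirin users = 42/878 = 0.047836
risk, non-users = 534/3591 = 0.148705
absolute risk difference = 0.100869
1 / 0.100869 = 9.914 → round up → 10

10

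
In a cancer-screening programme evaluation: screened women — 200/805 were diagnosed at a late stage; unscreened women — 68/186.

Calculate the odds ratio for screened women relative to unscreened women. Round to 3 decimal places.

OR = (200 × 118) / (605 × 68) = 23600/41140 ≈ 0.574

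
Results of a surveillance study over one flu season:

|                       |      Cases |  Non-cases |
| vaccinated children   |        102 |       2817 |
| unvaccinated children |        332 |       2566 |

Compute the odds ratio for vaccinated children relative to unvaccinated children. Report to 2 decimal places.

0.28

odds, vaccinated children = 102/2817 = 0.03621
odds, unvaccinated children = 332/2566 = 0.12938
OR = 0.03621 / 0.12938 = 0.28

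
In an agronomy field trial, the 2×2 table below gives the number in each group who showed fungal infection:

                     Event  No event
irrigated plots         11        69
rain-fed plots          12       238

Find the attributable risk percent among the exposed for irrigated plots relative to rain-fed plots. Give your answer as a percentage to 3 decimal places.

risk, irrigated plots = 11/80 = 0.13750
risk, rain-fed plots = 12/250 = 0.04800
AR% = (0.13750 − 0.04800) / 0.13750 = 0.6509 → 65.091%

AR%: 65.091%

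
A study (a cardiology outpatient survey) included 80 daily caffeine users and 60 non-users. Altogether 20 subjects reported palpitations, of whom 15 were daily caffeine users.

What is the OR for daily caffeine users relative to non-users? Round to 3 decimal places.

daily caffeine users without the outcome: 80 − 15 = 65
non-users with the outcome: 20 − 15 = 5
non-users without the outcome: 60 − 5 = 55
OR = (15 × 55) / (65 × 5) = 825/325 ≈ 2.538

OR ≈ 2.538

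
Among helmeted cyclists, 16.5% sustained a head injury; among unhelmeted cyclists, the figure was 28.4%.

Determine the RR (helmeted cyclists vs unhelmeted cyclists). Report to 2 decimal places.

RR = 0.1650 / 0.2840 = 0.58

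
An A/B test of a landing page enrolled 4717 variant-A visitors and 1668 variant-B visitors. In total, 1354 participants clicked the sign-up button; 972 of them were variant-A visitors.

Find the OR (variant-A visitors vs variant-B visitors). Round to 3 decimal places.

variant-A visitors without the outcome: 4717 − 972 = 3745
variant-B visitors with the outcome: 1354 − 972 = 382
variant-B visitors without the outcome: 1668 − 382 = 1286
OR = (972 × 1286) / (3745 × 382) = 1249992/1430590 ≈ 0.874

0.874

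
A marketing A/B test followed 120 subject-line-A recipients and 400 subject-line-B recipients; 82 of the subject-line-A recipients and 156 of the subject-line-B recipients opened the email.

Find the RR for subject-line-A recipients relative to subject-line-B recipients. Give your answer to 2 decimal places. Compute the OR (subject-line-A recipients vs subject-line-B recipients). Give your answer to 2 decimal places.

RR = 1.75; OR = 3.38

risk, subject-line-A recipients = 82/120 = 0.6833
risk, subject-line-B recipients = 156/400 = 0.3900
RR = 0.6833 / 0.3900 = 1.75
odds, subject-line-A recipients = 82/38 = 2.1579
odds, subject-line-B recipients = 156/244 = 0.6393
OR = 2.1579 / 0.6393 = 3.38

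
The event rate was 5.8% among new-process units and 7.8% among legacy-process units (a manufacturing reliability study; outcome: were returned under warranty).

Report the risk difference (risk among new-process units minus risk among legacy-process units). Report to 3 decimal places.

risk difference = 0.0580 − 0.0780 = -0.020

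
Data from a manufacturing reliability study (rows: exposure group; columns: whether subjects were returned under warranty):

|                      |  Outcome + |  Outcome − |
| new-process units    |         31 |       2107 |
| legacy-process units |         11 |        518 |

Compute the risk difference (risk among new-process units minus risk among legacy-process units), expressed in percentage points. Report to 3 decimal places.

risk, new-process units = 31/2138 = 0.01450
risk, legacy-process units = 11/529 = 0.02079
risk difference = 0.01450 − 0.02079 = -0.00629 → -0.629 percentage points

RD: -0.629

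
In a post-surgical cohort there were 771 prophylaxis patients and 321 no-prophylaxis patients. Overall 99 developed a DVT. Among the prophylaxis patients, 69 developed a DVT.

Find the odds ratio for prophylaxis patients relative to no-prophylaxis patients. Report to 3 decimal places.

prophylaxis patients without the outcome: 771 − 69 = 702
no-prophylaxis patients with the outcome: 99 − 69 = 30
no-prophylaxis patients without the outcome: 321 − 30 = 291
odds, prophylaxis patients = 69/702 = 0.0983
odds, no-prophylaxis patients = 30/291 = 0.1031
OR = 0.0983 / 0.1031 = 0.953

OR: 0.953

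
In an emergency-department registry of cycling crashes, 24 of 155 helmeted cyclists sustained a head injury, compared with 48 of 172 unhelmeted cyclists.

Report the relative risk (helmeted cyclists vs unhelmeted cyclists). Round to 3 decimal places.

0.555

risk, helmeted cyclists = 24/155 = 0.1548
risk, unhelmeted cyclists = 48/172 = 0.2791
RR = 0.1548 / 0.2791 = 0.555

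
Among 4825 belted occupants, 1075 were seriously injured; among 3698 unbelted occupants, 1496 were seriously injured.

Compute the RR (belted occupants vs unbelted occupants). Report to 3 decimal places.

0.551

risk, belted occupants = 1075/4825 = 0.2228
risk, unbelted occupants = 1496/3698 = 0.4045
RR = 0.2228 / 0.4045 = 0.551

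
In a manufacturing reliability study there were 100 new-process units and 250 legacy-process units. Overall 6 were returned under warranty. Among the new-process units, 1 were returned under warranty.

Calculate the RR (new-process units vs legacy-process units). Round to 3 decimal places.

RR ≈ 0.500

new-process units without the outcome: 100 − 1 = 99
legacy-process units with the outcome: 6 − 1 = 5
legacy-process units without the outcome: 250 − 5 = 245
risk, new-process units = 1/100 = 0.01000
risk, legacy-process units = 5/250 = 0.02000
RR = 0.01000 / 0.02000 = 0.500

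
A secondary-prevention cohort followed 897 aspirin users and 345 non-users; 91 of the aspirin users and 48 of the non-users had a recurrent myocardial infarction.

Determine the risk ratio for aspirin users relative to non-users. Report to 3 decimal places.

risk, aspirin users = 91/897 = 0.1014
risk, non-users = 48/345 = 0.1391
RR = 0.1014 / 0.1391 = 0.729

RR ≈ 0.729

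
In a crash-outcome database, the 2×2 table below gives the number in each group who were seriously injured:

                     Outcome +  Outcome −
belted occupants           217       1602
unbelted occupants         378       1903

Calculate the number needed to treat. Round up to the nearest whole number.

NNT = 22

risk, belted occupants = 217/1819 = 0.119296
risk, unbelted occupants = 378/2281 = 0.165717
absolute risk difference = 0.046420
1 / 0.046420 = 21.542 → round up → 22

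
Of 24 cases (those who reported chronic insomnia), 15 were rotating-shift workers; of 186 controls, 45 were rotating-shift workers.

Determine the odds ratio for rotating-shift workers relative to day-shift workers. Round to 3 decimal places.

OR = (15 × 141) / (45 × 9) = 2115/405 ≈ 5.222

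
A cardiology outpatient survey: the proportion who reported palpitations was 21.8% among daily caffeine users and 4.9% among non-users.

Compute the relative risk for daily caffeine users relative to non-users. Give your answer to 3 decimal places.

RR = 0.21800 / 0.04900 = 4.449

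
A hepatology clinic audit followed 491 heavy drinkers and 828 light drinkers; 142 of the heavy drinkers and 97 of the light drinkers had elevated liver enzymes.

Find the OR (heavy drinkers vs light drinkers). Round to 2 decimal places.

OR = (142 × 731) / (349 × 97) = 103802/33853 ≈ 3.07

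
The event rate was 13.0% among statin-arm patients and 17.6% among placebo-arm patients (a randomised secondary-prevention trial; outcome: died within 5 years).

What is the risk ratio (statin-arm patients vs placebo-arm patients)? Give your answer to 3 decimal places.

RR = 0.1300 / 0.1760 = 0.739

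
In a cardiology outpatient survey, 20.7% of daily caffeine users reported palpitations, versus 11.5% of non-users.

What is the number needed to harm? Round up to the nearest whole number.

NNH ≈ 11

absolute risk difference = 0.092000
1 / 0.092000 = 10.870 → round up → 11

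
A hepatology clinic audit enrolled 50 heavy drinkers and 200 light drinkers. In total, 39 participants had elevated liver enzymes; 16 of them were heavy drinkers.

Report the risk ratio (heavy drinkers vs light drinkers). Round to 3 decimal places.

heavy drinkers without the outcome: 50 − 16 = 34
light drinkers with the outcome: 39 − 16 = 23
light drinkers without the outcome: 200 − 23 = 177
risk, heavy drinkers = 16/50 = 0.3200
risk, light drinkers = 23/200 = 0.1150
RR = 0.3200 / 0.1150 = 2.783

2.783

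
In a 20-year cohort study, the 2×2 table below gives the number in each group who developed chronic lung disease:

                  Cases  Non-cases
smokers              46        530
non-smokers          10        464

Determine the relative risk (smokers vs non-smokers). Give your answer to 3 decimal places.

RR = 3.785

risk, smokers = 46/576 = 0.07986
risk, non-smokers = 10/474 = 0.02110
RR = 0.07986 / 0.02110 = 3.785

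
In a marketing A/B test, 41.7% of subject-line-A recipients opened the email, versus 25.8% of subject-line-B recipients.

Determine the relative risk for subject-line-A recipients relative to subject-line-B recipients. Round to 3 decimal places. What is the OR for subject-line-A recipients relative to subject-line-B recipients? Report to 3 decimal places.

RR = 0.4170 / 0.2580 = 1.616
odds, subject-line-A recipients = 0.4170/0.5830 = 0.7153
odds, subject-line-B recipients = 0.2580/0.7420 = 0.3477
OR = 0.7153 / 0.3477 = 2.057

RR = 1.616; OR = 2.057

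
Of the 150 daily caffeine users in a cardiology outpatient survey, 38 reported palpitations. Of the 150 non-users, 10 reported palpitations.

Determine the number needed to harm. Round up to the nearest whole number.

6

risk, daily caffeine users = 38/150 = 0.253333
risk, non-users = 10/150 = 0.066667
absolute risk difference = 0.186667
1 / 0.186667 = 5.357 → round up → 6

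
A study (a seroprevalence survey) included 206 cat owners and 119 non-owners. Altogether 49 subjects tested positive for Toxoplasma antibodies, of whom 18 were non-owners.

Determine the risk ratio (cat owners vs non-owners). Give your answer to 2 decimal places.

0.99

cat owners with the outcome: 49 − 18 = 31
cat owners without the outcome: 206 − 31 = 175
non-owners without the outcome: 119 − 18 = 101
risk, cat owners = 31/206 = 0.1505
risk, non-owners = 18/119 = 0.1513
RR = 0.1505 / 0.1513 = 0.99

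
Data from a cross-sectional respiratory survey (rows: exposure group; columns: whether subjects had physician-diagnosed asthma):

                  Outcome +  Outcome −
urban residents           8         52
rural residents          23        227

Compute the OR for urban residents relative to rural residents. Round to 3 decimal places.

OR = (8 × 227) / (52 × 23) = 1816/1196 ≈ 1.518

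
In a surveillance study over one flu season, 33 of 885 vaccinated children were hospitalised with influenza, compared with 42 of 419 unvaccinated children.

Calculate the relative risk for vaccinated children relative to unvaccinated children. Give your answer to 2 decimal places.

RR = 0.37

risk, vaccinated children = 33/885 = 0.03729
risk, unvaccinated children = 42/419 = 0.10024
RR = 0.03729 / 0.10024 = 0.37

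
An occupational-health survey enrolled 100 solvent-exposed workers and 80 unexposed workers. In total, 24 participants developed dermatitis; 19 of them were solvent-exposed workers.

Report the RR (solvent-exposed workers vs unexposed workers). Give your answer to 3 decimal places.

3.040

solvent-exposed workers without the outcome: 100 − 19 = 81
unexposed workers with the outcome: 24 − 19 = 5
unexposed workers without the outcome: 80 − 5 = 75
risk, solvent-exposed workers = 19/100 = 0.1900
risk, unexposed workers = 5/80 = 0.0625
RR = 0.1900 / 0.0625 = 3.040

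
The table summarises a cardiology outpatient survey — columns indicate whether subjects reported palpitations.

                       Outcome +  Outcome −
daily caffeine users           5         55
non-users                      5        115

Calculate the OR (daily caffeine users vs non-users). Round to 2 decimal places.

OR = (5 × 115) / (55 × 5) = 575/275 ≈ 2.09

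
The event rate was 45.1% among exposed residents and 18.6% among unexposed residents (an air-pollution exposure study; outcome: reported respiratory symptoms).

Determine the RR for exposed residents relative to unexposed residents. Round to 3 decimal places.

RR = 0.4510 / 0.1860 = 2.425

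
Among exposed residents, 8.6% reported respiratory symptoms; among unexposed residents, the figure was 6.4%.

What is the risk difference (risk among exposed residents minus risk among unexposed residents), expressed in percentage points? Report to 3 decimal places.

RD: 2.200

risk difference = 0.0860 − 0.0640 = 0.0220 → 2.200 percentage points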